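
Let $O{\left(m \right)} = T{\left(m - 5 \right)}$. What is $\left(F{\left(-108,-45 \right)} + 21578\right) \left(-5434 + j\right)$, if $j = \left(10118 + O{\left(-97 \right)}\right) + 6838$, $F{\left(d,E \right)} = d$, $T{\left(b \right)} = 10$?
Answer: $247592040$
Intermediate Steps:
$O{\left(m \right)} = 10$
$j = 16966$ ($j = \left(10118 + 10\right) + 6838 = 10128 + 6838 = 16966$)
$\left(F{\left(-108,-45 \right)} + 21578\right) \left(-5434 + j\right) = \left(-108 + 21578\right) \left(-5434 + 16966\right) = 21470 \cdot 11532 = 247592040$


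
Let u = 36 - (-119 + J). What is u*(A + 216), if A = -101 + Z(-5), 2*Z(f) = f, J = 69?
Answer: 9675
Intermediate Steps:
Z(f) = f/2
A = -207/2 (A = -101 + (1/2)*(-5) = -101 - 5/2 = -207/2 ≈ -103.50)
u = 86 (u = 36 - (-119 + 69) = 36 - 1*(-50) = 36 + 50 = 86)
u*(A + 216) = 86*(-207/2 + 216) = 86*(225/2) = 9675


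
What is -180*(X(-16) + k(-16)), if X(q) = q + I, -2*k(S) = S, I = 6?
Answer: 360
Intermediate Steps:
k(S) = -S/2
X(q) = 6 + q (X(q) = q + 6 = 6 + q)
-180*(X(-16) + k(-16)) = -180*((6 - 16) - 1/2*(-16)) = -180*(-10 + 8) = -180*(-2) = 360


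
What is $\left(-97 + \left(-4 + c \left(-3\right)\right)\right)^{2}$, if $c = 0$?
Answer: $10201$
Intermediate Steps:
$\left(-97 + \left(-4 + c \left(-3\right)\right)\right)^{2} = \left(-97 + \left(-4 + 0 \left(-3\right)\right)\right)^{2} = \left(-97 + \left(-4 + 0\right)\right)^{2} = \left(-97 - 4\right)^{2} = \left(-101\right)^{2} = 10201$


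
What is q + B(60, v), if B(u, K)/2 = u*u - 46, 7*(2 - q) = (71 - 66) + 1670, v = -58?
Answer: 48095/7 ≈ 6870.7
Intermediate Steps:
q = -1661/7 (q = 2 - ((71 - 66) + 1670)/7 = 2 - (5 + 1670)/7 = 2 - 1/7*1675 = 2 - 1675/7 = -1661/7 ≈ -237.29)
B(u, K) = -92 + 2*u**2 (B(u, K) = 2*(u*u - 46) = 2*(u**2 - 46) = 2*(-46 + u**2) = -92 + 2*u**2)
q + B(60, v) = -1661/7 + (-92 + 2*60**2) = -1661/7 + (-92 + 2*3600) = -1661/7 + (-92 + 7200) = -1661/7 + 7108 = 48095/7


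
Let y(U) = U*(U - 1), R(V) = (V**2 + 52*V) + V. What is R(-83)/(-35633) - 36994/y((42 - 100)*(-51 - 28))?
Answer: -26791830391/373970864943 ≈ -0.071641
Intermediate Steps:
R(V) = V**2 + 53*V
y(U) = U*(-1 + U)
R(-83)/(-35633) - 36994/y((42 - 100)*(-51 - 28)) = -83*(53 - 83)/(-35633) - 36994*1/((-1 + (42 - 100)*(-51 - 28))*(-51 - 28)*(42 - 100)) = -83*(-30)*(-1/35633) - 36994*1/(4582*(-1 - 58*(-79))) = 2490*(-1/35633) - 36994*1/(4582*(-1 + 4582)) = -2490/35633 - 36994/(4582*4581) = -2490/35633 - 36994/20990142 = -2490/35633 - 36994*1/20990142 = -2490/35633 - 18497/10495071 = -26791830391/373970864943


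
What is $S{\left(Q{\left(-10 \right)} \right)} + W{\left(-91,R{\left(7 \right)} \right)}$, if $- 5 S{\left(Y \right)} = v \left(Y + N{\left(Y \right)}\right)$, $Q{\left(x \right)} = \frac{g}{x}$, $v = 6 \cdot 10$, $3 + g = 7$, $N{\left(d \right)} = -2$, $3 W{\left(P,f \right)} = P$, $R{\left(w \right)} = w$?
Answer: $- \frac{23}{15} \approx -1.5333$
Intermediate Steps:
$W{\left(P,f \right)} = \frac{P}{3}$
$g = 4$ ($g = -3 + 7 = 4$)
$v = 60$
$Q{\left(x \right)} = \frac{4}{x}$
$S{\left(Y \right)} = 24 - 12 Y$ ($S{\left(Y \right)} = - \frac{60 \left(Y - 2\right)}{5} = - \frac{60 \left(-2 + Y\right)}{5} = - \frac{-120 + 60 Y}{5} = 24 - 12 Y$)
$S{\left(Q{\left(-10 \right)} \right)} + W{\left(-91,R{\left(7 \right)} \right)} = \left(24 - 12 \frac{4}{-10}\right) + \frac{1}{3} \left(-91\right) = \left(24 - 12 \cdot 4 \left(- \frac{1}{10}\right)\right) - \frac{91}{3} = \left(24 - - \frac{24}{5}\right) - \frac{91}{3} = \left(24 + \frac{24}{5}\right) - \frac{91}{3} = \frac{144}{5} - \frac{91}{3} = - \frac{23}{15}$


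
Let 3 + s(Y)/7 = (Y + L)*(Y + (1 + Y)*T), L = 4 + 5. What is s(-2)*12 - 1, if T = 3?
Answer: -3193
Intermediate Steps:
L = 9
s(Y) = -21 + 7*(3 + 4*Y)*(9 + Y) (s(Y) = -21 + 7*((Y + 9)*(Y + (1 + Y)*3)) = -21 + 7*((9 + Y)*(Y + (3 + 3*Y))) = -21 + 7*((9 + Y)*(3 + 4*Y)) = -21 + 7*((3 + 4*Y)*(9 + Y)) = -21 + 7*(3 + 4*Y)*(9 + Y))
s(-2)*12 - 1 = (168 + 28*(-2)**2 + 273*(-2))*12 - 1 = (168 + 28*4 - 546)*12 - 1 = (168 + 112 - 546)*12 - 1 = -266*12 - 1 = -3192 - 1 = -3193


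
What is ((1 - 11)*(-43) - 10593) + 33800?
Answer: 23637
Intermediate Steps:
((1 - 11)*(-43) - 10593) + 33800 = (-10*(-43) - 10593) + 33800 = (430 - 10593) + 33800 = -10163 + 33800 = 23637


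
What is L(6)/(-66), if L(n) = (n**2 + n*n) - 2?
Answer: -35/33 ≈ -1.0606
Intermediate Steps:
L(n) = -2 + 2*n**2 (L(n) = (n**2 + n**2) - 2 = 2*n**2 - 2 = -2 + 2*n**2)
L(6)/(-66) = (-2 + 2*6**2)/(-66) = -(-2 + 2*36)/66 = -(-2 + 72)/66 = -1/66*70 = -35/33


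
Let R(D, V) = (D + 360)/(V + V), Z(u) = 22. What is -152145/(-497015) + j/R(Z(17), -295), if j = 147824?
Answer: -4334768164301/18985973 ≈ -2.2831e+5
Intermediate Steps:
R(D, V) = (360 + D)/(2*V) (R(D, V) = (360 + D)/((2*V)) = (360 + D)*(1/(2*V)) = (360 + D)/(2*V))
-152145/(-497015) + j/R(Z(17), -295) = -152145/(-497015) + 147824/(((1/2)*(360 + 22)/(-295))) = -152145*(-1/497015) + 147824/(((1/2)*(-1/295)*382)) = 30429/99403 + 147824/(-191/295) = 30429/99403 + 147824*(-295/191) = 30429/99403 - 43608080/191 = -4334768164301/18985973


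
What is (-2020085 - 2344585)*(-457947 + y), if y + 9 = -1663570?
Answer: 9259760886420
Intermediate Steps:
y = -1663579 (y = -9 - 1663570 = -1663579)
(-2020085 - 2344585)*(-457947 + y) = (-2020085 - 2344585)*(-457947 - 1663579) = -4364670*(-2121526) = 9259760886420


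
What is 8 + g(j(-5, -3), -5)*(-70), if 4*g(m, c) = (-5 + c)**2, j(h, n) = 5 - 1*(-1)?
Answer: -1742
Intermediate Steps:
j(h, n) = 6 (j(h, n) = 5 + 1 = 6)
g(m, c) = (-5 + c)**2/4
8 + g(j(-5, -3), -5)*(-70) = 8 + ((-5 - 5)**2/4)*(-70) = 8 + ((1/4)*(-10)**2)*(-70) = 8 + ((1/4)*100)*(-70) = 8 + 25*(-70) = 8 - 1750 = -1742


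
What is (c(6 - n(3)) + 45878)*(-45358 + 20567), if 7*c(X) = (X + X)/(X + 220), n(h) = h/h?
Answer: -358268921452/315 ≈ -1.1374e+9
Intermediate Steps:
n(h) = 1
c(X) = 2*X/(7*(220 + X)) (c(X) = ((X + X)/(X + 220))/7 = ((2*X)/(220 + X))/7 = (2*X/(220 + X))/7 = 2*X/(7*(220 + X)))
(c(6 - n(3)) + 45878)*(-45358 + 20567) = (2*(6 - 1*1)/(7*(220 + (6 - 1*1))) + 45878)*(-45358 + 20567) = (2*(6 - 1)/(7*(220 + (6 - 1))) + 45878)*(-24791) = ((2/7)*5/(220 + 5) + 45878)*(-24791) = ((2/7)*5/225 + 45878)*(-24791) = ((2/7)*5*(1/225) + 45878)*(-24791) = (2/315 + 45878)*(-24791) = (14451572/315)*(-24791) = -358268921452/315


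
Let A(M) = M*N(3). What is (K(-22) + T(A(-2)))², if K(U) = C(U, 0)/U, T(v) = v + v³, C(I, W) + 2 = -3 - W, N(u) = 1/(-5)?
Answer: 3613801/7562500 ≈ 0.47786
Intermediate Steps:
N(u) = -⅕
C(I, W) = -5 - W (C(I, W) = -2 + (-3 - W) = -5 - W)
A(M) = -M/5 (A(M) = M*(-⅕) = -M/5)
K(U) = -5/U (K(U) = (-5 - 1*0)/U = (-5 + 0)/U = -5/U)
(K(-22) + T(A(-2)))² = (-5/(-22) + (-⅕*(-2) + (-⅕*(-2))³))² = (-5*(-1/22) + (⅖ + (⅖)³))² = (5/22 + (⅖ + 8/125))² = (5/22 + 58/125)² = (1901/2750)² = 3613801/7562500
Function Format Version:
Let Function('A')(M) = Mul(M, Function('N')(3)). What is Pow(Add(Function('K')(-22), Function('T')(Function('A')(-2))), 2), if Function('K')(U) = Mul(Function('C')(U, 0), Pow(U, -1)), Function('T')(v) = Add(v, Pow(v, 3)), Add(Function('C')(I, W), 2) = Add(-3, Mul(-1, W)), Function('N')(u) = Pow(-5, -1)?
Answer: Rational(3613801, 7562500) ≈ 0.47786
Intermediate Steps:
Function('N')(u) = Rational(-1, 5)
Function('C')(I, W) = Add(-5, Mul(-1, W)) (Function('C')(I, W) = Add(-2, Add(-3, Mul(-1, W))) = Add(-5, Mul(-1, W)))
Function('A')(M) = Mul(Rational(-1, 5), M) (Function('A')(M) = Mul(M, Rational(-1, 5)) = Mul(Rational(-1, 5), M))
Function('K')(U) = Mul(-5, Pow(U, -1)) (Function('K')(U) = Mul(Add(-5, Mul(-1, 0)), Pow(U, -1)) = Mul(Add(-5, 0), Pow(U, -1)) = Mul(-5, Pow(U, -1)))
Pow(Add(Function('K')(-22), Function('T')(Function('A')(-2))), 2) = Pow(Add(Mul(-5, Pow(-22, -1)), Add(Mul(Rational(-1, 5), -2), Pow(Mul(Rational(-1, 5), -2), 3))), 2) = Pow(Add(Mul(-5, Rational(-1, 22)), Add(Rational(2, 5), Pow(Rational(2, 5), 3))), 2) = Pow(Add(Rational(5, 22), Add(Rational(2, 5), Rational(8, 125))), 2) = Pow(Add(Rational(5, 22), Rational(58, 125)), 2) = Pow(Rational(1901, 2750), 2) = Rational(3613801, 7562500)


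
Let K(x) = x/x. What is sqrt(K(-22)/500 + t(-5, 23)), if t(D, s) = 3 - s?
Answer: 3*I*sqrt(5555)/50 ≈ 4.4719*I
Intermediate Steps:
K(x) = 1
sqrt(K(-22)/500 + t(-5, 23)) = sqrt(1/500 + (3 - 1*23)) = sqrt(1*(1/500) + (3 - 23)) = sqrt(1/500 - 20) = sqrt(-9999/500) = 3*I*sqrt(5555)/50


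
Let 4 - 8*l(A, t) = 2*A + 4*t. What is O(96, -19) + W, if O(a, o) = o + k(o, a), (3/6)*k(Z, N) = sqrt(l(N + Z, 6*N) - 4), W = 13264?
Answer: 13245 + I*sqrt(1243) ≈ 13245.0 + 35.256*I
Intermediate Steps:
l(A, t) = 1/2 - t/2 - A/4 (l(A, t) = 1/2 - (2*A + 4*t)/8 = 1/2 + (-t/2 - A/4) = 1/2 - t/2 - A/4)
k(Z, N) = 2*sqrt(-7/2 - 13*N/4 - Z/4) (k(Z, N) = 2*sqrt((1/2 - 3*N - (N + Z)/4) - 4) = 2*sqrt((1/2 - 3*N + (-N/4 - Z/4)) - 4) = 2*sqrt((1/2 - 13*N/4 - Z/4) - 4) = 2*sqrt(-7/2 - 13*N/4 - Z/4))
O(a, o) = o + sqrt(-14 - o - 13*a)
O(96, -19) + W = (-19 + sqrt(-14 - 1*(-19) - 13*96)) + 13264 = (-19 + sqrt(-14 + 19 - 1248)) + 13264 = (-19 + sqrt(-1243)) + 13264 = (-19 + I*sqrt(1243)) + 13264 = 13245 + I*sqrt(1243)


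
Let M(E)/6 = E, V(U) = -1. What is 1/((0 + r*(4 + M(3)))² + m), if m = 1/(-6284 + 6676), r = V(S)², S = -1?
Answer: 392/189729 ≈ 0.0020661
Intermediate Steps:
M(E) = 6*E
r = 1 (r = (-1)² = 1)
m = 1/392 ≈ 0.0025510
1/((0 + r*(4 + M(3)))² + m) = 1/((0 + 1*(4 + 6*3))² + 1/392) = 1/((0 + 1*(4 + 18))² + 1/392) = 1/((0 + 1*22)² + 1/392) = 1/((0 + 22)² + 1/392) = 1/(22² + 1/392) = 1/(484 + 1/392) = 1/(189729/392) = 392/189729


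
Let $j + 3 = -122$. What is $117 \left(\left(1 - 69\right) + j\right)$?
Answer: $-22581$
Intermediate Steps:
$j = -125$ ($j = -3 - 122 = -125$)
$117 \left(\left(1 - 69\right) + j\right) = 117 \left(\left(1 - 69\right) - 125\right) = 117 \left(-68 - 125\right) = 117 \left(-193\right) = -22581$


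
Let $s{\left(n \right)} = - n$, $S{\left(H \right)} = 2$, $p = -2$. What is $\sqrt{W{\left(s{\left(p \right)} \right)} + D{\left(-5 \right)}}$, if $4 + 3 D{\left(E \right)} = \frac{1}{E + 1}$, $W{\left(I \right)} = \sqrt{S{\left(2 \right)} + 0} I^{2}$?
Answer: $\frac{\sqrt{-51 + 144 \sqrt{2}}}{6} \approx 2.0592$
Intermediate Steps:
$W{\left(I \right)} = \sqrt{2} I^{2}$ ($W{\left(I \right)} = \sqrt{2 + 0} I^{2} = \sqrt{2} I^{2}$)
$D{\left(E \right)} = - \frac{4}{3} + \frac{1}{3 \left(1 + E\right)}$ ($D{\left(E \right)} = - \frac{4}{3} + \frac{1}{3 \left(E + 1\right)} = - \frac{4}{3} + \frac{1}{3 \left(1 + E\right)}$)
$\sqrt{W{\left(s{\left(p \right)} \right)} + D{\left(-5 \right)}} = \sqrt{\sqrt{2} \left(\left(-1\right) \left(-2\right)\right)^{2} + \frac{-3 - -20}{3 \left(1 - 5\right)}} = \sqrt{\sqrt{2} \cdot 2^{2} + \frac{-3 + 20}{3 \left(-4\right)}} = \sqrt{\sqrt{2} \cdot 4 + \frac{1}{3} \left(- \frac{1}{4}\right) 17} = \sqrt{4 \sqrt{2} - \frac{17}{12}} = \sqrt{- \frac{17}{12} + 4 \sqrt{2}}$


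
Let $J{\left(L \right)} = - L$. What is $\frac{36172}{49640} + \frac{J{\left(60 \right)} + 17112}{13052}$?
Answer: $\frac{82411139}{40493830} \approx 2.0352$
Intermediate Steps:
$\frac{36172}{49640} + \frac{J{\left(60 \right)} + 17112}{13052} = \frac{36172}{49640} + \frac{\left(-1\right) 60 + 17112}{13052} = 36172 \cdot \frac{1}{49640} + \left(-60 + 17112\right) \frac{1}{13052} = \frac{9043}{12410} + 17052 \cdot \frac{1}{13052} = \frac{9043}{12410} + \frac{4263}{3263} = \frac{82411139}{40493830}$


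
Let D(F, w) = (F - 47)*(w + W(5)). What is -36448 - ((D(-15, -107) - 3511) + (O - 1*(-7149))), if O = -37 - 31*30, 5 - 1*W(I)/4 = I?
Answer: -45753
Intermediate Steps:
W(I) = 20 - 4*I
O = -967 (O = -37 - 930 = -967)
D(F, w) = w*(-47 + F) (D(F, w) = (F - 47)*(w + (20 - 4*5)) = (-47 + F)*(w + (20 - 20)) = (-47 + F)*(w + 0) = (-47 + F)*w = w*(-47 + F))
-36448 - ((D(-15, -107) - 3511) + (O - 1*(-7149))) = -36448 - ((-107*(-47 - 15) - 3511) + (-967 - 1*(-7149))) = -36448 - ((-107*(-62) - 3511) + (-967 + 7149)) = -36448 - ((6634 - 3511) + 6182) = -36448 - (3123 + 6182) = -36448 - 1*9305 = -36448 - 9305 = -45753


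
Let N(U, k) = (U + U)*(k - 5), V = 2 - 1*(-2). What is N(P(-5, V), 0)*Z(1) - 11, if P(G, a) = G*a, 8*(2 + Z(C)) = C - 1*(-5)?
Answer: -261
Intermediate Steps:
V = 4 (V = 2 + 2 = 4)
Z(C) = -11/8 + C/8 (Z(C) = -2 + (C - 1*(-5))/8 = -2 + (C + 5)/8 = -2 + (5 + C)/8 = -2 + (5/8 + C/8) = -11/8 + C/8)
N(U, k) = 2*U*(-5 + k) (N(U, k) = (2*U)*(-5 + k) = 2*U*(-5 + k))
N(P(-5, V), 0)*Z(1) - 11 = (2*(-5*4)*(-5 + 0))*(-11/8 + (⅛)*1) - 11 = (2*(-20)*(-5))*(-11/8 + ⅛) - 11 = 200*(-5/4) - 11 = -250 - 11 = -261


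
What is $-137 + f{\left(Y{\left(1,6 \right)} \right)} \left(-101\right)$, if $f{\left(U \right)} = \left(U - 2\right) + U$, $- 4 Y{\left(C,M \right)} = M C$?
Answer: $368$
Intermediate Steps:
$Y{\left(C,M \right)} = - \frac{C M}{4}$ ($Y{\left(C,M \right)} = - \frac{M C}{4} = - \frac{C M}{4}$)
$f{\left(U \right)} = -2 + 2 U$ ($f{\left(U \right)} = \left(-2 + U\right) + U = -2 + 2 U$)
$-137 + f{\left(Y{\left(1,6 \right)} \right)} \left(-101\right) = -137 + \left(-2 + 2 \left(\left(- \frac{1}{4}\right) 1 \cdot 6\right)\right) \left(-101\right) = -137 + \left(-2 + 2 \left(- \frac{3}{2}\right)\right) \left(-101\right) = -137 + \left(-2 - 3\right) \left(-101\right) = -137 - -505 = -137 + 505 = 368$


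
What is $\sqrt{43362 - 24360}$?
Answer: $\sqrt{19002} \approx 137.85$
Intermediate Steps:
$\sqrt{43362 - 24360} = \sqrt{19002}$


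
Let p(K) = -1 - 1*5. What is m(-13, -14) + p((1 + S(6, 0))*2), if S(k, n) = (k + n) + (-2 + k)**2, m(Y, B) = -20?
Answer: -26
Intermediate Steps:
S(k, n) = k + n + (-2 + k)**2
p(K) = -6 (p(K) = -1 - 5 = -6)
m(-13, -14) + p((1 + S(6, 0))*2) = -20 - 6 = -26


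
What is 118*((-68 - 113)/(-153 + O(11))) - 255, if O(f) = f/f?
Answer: -8701/76 ≈ -114.49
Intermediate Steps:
O(f) = 1
118*((-68 - 113)/(-153 + O(11))) - 255 = 118*((-68 - 113)/(-153 + 1)) - 255 = 118*(-181/(-152)) - 255 = 118*(-181*(-1/152)) - 255 = 118*(181/152) - 255 = 10679/76 - 255 = -8701/76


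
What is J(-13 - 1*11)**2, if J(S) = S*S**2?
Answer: 191102976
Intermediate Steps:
J(S) = S**3
J(-13 - 1*11)**2 = ((-13 - 1*11)**3)**2 = ((-13 - 11)**3)**2 = ((-24)**3)**2 = (-13824)**2 = 191102976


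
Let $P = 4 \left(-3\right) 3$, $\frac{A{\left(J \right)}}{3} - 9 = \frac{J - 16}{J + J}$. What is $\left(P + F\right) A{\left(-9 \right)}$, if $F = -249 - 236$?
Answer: $- \frac{97427}{6} \approx -16238.0$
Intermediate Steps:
$A{\left(J \right)} = 27 + \frac{3 \left(-16 + J\right)}{2 J}$ ($A{\left(J \right)} = 27 + 3 \frac{J - 16}{J + J} = 27 + 3 \frac{-16 + J}{2 J} = 27 + \frac{3 \left(-16 + J\right)}{2 J}$)
$F = -485$
$P = -36$ ($P = \left(-12\right) 3 = -36$)
$\left(P + F\right) A{\left(-9 \right)} = \left(-36 - 485\right) \left(\frac{57}{2} - \frac{24}{-9}\right) = - 521 \left(\frac{57}{2} - - \frac{8}{3}\right) = - 521 \left(\frac{57}{2} + \frac{8}{3}\right) = \left(-521\right) \frac{187}{6} = - \frac{97427}{6}$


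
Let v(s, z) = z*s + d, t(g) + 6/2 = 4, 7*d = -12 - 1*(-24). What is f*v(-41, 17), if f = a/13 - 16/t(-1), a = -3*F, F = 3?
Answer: 150877/13 ≈ 11606.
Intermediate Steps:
d = 12/7 (d = (-12 - 1*(-24))/7 = (-12 + 24)/7 = (1/7)*12 = 12/7 ≈ 1.7143)
a = -9 (a = -3*3 = -9)
t(g) = 1 (t(g) = -3 + 4 = 1)
v(s, z) = 12/7 + s*z (v(s, z) = z*s + 12/7 = s*z + 12/7 = 12/7 + s*z)
f = -217/13 (f = -9/13 - 16/1 = -9*1/13 - 16*1 = -9/13 - 16 = -217/13 ≈ -16.692)
f*v(-41, 17) = -217*(12/7 - 41*17)/13 = -217*(12/7 - 697)/13 = -217/13*(-4867/7) = 150877/13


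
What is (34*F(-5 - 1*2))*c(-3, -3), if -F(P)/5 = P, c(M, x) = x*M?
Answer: 10710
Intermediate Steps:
c(M, x) = M*x
F(P) = -5*P
(34*F(-5 - 1*2))*c(-3, -3) = (34*(-5*(-5 - 1*2)))*(-3*(-3)) = (34*(-5*(-5 - 2)))*9 = (34*(-5*(-7)))*9 = (34*35)*9 = 1190*9 = 10710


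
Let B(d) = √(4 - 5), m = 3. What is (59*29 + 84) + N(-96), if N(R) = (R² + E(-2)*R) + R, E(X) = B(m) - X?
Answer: 10723 - 96*I ≈ 10723.0 - 96.0*I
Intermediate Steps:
B(d) = I (B(d) = √(-1) = I)
E(X) = I - X
N(R) = R + R² + R*(2 + I) (N(R) = (R² + (I - 1*(-2))*R) + R = (R² + (I + 2)*R) + R = (R² + (2 + I)*R) + R = (R² + R*(2 + I)) + R = R + R² + R*(2 + I))
(59*29 + 84) + N(-96) = (59*29 + 84) - 96*(3 + I - 96) = (1711 + 84) - 96*(-93 + I) = 1795 + (8928 - 96*I) = 10723 - 96*I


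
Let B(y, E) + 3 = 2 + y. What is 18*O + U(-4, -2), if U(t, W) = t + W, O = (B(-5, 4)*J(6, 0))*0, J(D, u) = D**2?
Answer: -6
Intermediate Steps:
B(y, E) = -1 + y (B(y, E) = -3 + (2 + y) = -1 + y)
O = 0 (O = ((-1 - 5)*6**2)*0 = -6*36*0 = -216*0 = 0)
U(t, W) = W + t
18*O + U(-4, -2) = 18*0 + (-2 - 4) = 0 - 6 = -6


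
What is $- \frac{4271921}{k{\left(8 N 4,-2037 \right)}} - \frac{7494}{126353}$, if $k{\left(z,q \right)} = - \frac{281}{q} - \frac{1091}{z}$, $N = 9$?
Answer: $\frac{105553104361550754}{90192413989} \approx 1.1703 \cdot 10^{6}$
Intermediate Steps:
$k{\left(z,q \right)} = - \frac{1091}{z} - \frac{281}{q}$
$- \frac{4271921}{k{\left(8 N 4,-2037 \right)}} - \frac{7494}{126353} = - \frac{4271921}{- \frac{1091}{8 \cdot 9 \cdot 4} - \frac{281}{-2037}} - \frac{7494}{126353} = - \frac{4271921}{- \frac{1091}{72 \cdot 4} - - \frac{281}{2037}} - \frac{7494}{126353} = - \frac{4271921}{- \frac{1091}{288} + \frac{281}{2037}} - \frac{7494}{126353} = - \frac{4271921}{- \frac{713813}{195552}} - \frac{7494}{126353} = \left(-4271921\right) \left(- \frac{195552}{713813}\right) - \frac{7494}{126353} = \frac{835382695392}{713813} - \frac{7494}{126353} = \frac{105553104361550754}{90192413989}$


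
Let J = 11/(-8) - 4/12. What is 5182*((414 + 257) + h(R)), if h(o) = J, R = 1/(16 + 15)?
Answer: 41619233/12 ≈ 3.4683e+6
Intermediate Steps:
J = -41/24 (J = 11*(-⅛) - 4*1/12 = -11/8 - ⅓ = -41/24 ≈ -1.7083)
R = 1/31 ≈ 0.032258
h(o) = -41/24
5182*((414 + 257) + h(R)) = 5182*((414 + 257) - 41/24) = 5182*(671 - 41/24) = 5182*(16063/24) = 41619233/12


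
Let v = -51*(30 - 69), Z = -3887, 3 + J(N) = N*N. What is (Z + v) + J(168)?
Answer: 26323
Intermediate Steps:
J(N) = -3 + N² (J(N) = -3 + N*N = -3 + N²)
v = 1989 (v = -51*(-39) = 1989)
(Z + v) + J(168) = (-3887 + 1989) + (-3 + 168²) = -1898 + (-3 + 28224) = -1898 + 28221 = 26323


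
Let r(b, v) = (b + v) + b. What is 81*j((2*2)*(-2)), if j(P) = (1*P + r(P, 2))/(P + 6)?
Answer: 891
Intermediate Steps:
r(b, v) = v + 2*b
j(P) = (2 + 3*P)/(6 + P) (j(P) = (1*P + (2 + 2*P))/(P + 6) = (P + (2 + 2*P))/(6 + P) = (2 + 3*P)/(6 + P))
81*j((2*2)*(-2)) = 81*((2 + 3*((2*2)*(-2)))/(6 + (2*2)*(-2))) = 81*((2 + 3*(4*(-2)))/(6 + 4*(-2))) = 81*((2 + 3*(-8))/(6 - 8)) = 81*((2 - 24)/(-2)) = 81*(-1/2*(-22)) = 81*11 = 891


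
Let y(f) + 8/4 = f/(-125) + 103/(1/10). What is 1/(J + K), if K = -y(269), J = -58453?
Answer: -125/7434856 ≈ -1.6813e-5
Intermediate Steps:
y(f) = 1028 - f/125 (y(f) = -2 + (f/(-125) + 103/(1/10)) = -2 + (f*(-1/125) + 103/(1/10)) = -2 + (-f/125 + 103*10) = -2 + (-f/125 + 1030) = -2 + (1030 - f/125) = 1028 - f/125)
K = -128231/125 (K = -(1028 - 1/125*269) = -(1028 - 269/125) = -1*128231/125 = -128231/125 ≈ -1025.8)
1/(J + K) = 1/(-58453 - 128231/125) = 1/(-7434856/125) = -125/7434856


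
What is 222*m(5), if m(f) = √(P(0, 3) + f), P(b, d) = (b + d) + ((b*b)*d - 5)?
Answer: 222*√3 ≈ 384.52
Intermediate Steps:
P(b, d) = -5 + b + d + d*b² (P(b, d) = (b + d) + (b²*d - 5) = (b + d) + (d*b² - 5) = (b + d) + (-5 + d*b²) = -5 + b + d + d*b²)
m(f) = √(-2 + f) (m(f) = √((-5 + 0 + 3 + 3*0²) + f) = √((-5 + 0 + 3 + 3*0) + f) = √((-5 + 0 + 3 + 0) + f) = √(-2 + f))
222*m(5) = 222*√(-2 + 5) = 222*√3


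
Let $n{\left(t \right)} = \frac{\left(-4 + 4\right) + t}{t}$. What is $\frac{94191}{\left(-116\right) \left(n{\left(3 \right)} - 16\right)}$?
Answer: $\frac{31397}{580} \approx 54.133$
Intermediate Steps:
$n{\left(t \right)} = 1$ ($n{\left(t \right)} = \frac{0 + t}{t} = \frac{t}{t} = 1$)
$\frac{94191}{\left(-116\right) \left(n{\left(3 \right)} - 16\right)} = \frac{94191}{\left(-116\right) \left(1 - 16\right)} = \frac{94191}{\left(-116\right) \left(-15\right)} = \frac{94191}{1740} = 94191 \cdot \frac{1}{1740} = \frac{31397}{580}$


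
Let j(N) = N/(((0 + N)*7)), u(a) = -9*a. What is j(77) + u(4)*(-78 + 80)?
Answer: -503/7 ≈ -71.857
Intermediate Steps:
j(N) = ⅐ (j(N) = N/((N*7)) = N/((7*N)) = N*(1/(7*N)) = ⅐)
j(77) + u(4)*(-78 + 80) = ⅐ + (-9*4)*(-78 + 80) = ⅐ - 36*2 = ⅐ - 72 = -503/7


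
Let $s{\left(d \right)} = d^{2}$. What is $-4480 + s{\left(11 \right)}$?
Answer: $-4359$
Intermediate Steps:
$-4480 + s{\left(11 \right)} = -4480 + 11^{2} = -4480 + 121 = -4359$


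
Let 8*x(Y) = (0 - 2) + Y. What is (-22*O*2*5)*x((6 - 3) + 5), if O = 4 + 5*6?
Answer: -5610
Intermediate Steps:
O = 34 (O = 4 + 30 = 34)
x(Y) = -¼ + Y/8 (x(Y) = ((0 - 2) + Y)/8 = (-2 + Y)/8 = -¼ + Y/8)
(-22*O*2*5)*x((6 - 3) + 5) = (-22*34*2*5)*(-¼ + ((6 - 3) + 5)/8) = (-1496*5)*(-¼ + (3 + 5)/8) = (-22*340)*(-¼ + (⅛)*8) = -7480*(-¼ + 1) = -7480*¾ = -5610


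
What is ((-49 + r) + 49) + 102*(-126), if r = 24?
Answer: -12828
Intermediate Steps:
((-49 + r) + 49) + 102*(-126) = ((-49 + 24) + 49) + 102*(-126) = (-25 + 49) - 12852 = 24 - 12852 = -12828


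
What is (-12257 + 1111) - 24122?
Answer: -35268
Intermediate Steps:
(-12257 + 1111) - 24122 = -11146 - 24122 = -35268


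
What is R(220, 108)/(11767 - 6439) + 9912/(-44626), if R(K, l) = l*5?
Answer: -398793/3302324 ≈ -0.12076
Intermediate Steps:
R(K, l) = 5*l
R(220, 108)/(11767 - 6439) + 9912/(-44626) = (5*108)/(11767 - 6439) + 9912/(-44626) = 540/5328 + 9912*(-1/44626) = 540*(1/5328) - 4956/22313 = 15/148 - 4956/22313 = -398793/3302324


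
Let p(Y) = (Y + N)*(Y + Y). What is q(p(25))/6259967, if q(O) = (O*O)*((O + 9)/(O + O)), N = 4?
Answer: 1057775/6259967 ≈ 0.16897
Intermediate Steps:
p(Y) = 2*Y*(4 + Y) (p(Y) = (Y + 4)*(Y + Y) = (4 + Y)*(2*Y) = 2*Y*(4 + Y))
q(O) = O*(9 + O)/2 (q(O) = O**2*((9 + O)/((2*O))) = O**2*((9 + O)*(1/(2*O))) = O**2*((9 + O)/(2*O)) = O*(9 + O)/2)
q(p(25))/6259967 = ((2*25*(4 + 25))*(9 + 2*25*(4 + 25))/2)/6259967 = ((2*25*29)*(9 + 2*25*29)/2)*(1/6259967) = ((1/2)*1450*(9 + 1450))*(1/6259967) = ((1/2)*1450*1459)*(1/6259967) = 1057775*(1/6259967) = 1057775/6259967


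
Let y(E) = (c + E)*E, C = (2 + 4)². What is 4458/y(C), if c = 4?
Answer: 743/240 ≈ 3.0958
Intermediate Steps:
C = 36 (C = 6² = 36)
y(E) = E*(4 + E) (y(E) = (4 + E)*E = E*(4 + E))
4458/y(C) = 4458/((36*(4 + 36))) = 4458/((36*40)) = 4458/1440 = 4458*(1/1440) = 743/240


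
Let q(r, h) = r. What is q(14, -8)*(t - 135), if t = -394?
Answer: -7406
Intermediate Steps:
q(14, -8)*(t - 135) = 14*(-394 - 135) = 14*(-529) = -7406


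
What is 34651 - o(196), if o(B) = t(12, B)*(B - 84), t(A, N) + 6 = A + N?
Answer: 12027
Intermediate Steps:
t(A, N) = -6 + A + N (t(A, N) = -6 + (A + N) = -6 + A + N)
o(B) = (-84 + B)*(6 + B) (o(B) = (-6 + 12 + B)*(B - 84) = (6 + B)*(-84 + B) = (-84 + B)*(6 + B))
34651 - o(196) = 34651 - (-84 + 196)*(6 + 196) = 34651 - 112*202 = 34651 - 1*22624 = 34651 - 22624 = 12027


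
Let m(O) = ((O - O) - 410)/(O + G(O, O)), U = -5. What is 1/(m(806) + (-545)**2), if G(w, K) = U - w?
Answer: 1/297107 ≈ 3.3658e-6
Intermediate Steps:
G(w, K) = -5 - w
m(O) = 82 (m(O) = ((O - O) - 410)/(O + (-5 - O)) = (0 - 410)/(-5) = -410*(-1/5) = 82)
1/(m(806) + (-545)**2) = 1/(82 + (-545)**2) = 1/(82 + 297025) = 1/297107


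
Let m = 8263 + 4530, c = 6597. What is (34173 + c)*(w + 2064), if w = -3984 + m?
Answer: 443292210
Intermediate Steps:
m = 12793
w = 8809 (w = -3984 + 12793 = 8809)
(34173 + c)*(w + 2064) = (34173 + 6597)*(8809 + 2064) = 40770*10873 = 443292210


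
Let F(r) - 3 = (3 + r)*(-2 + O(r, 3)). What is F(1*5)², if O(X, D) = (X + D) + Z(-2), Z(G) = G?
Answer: 1225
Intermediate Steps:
O(X, D) = -2 + D + X (O(X, D) = (X + D) - 2 = (D + X) - 2 = -2 + D + X)
F(r) = 3 + (-1 + r)*(3 + r) (F(r) = 3 + (3 + r)*(-2 + (-2 + 3 + r)) = 3 + (3 + r)*(-2 + (1 + r)) = 3 + (3 + r)*(-1 + r) = 3 + (-1 + r)*(3 + r))
F(1*5)² = ((1*5)*(2 + 1*5))² = (5*(2 + 5))² = (5*7)² = 35² = 1225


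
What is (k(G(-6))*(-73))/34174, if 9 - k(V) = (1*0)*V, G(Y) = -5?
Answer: -657/34174 ≈ -0.019225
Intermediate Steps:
k(V) = 9 (k(V) = 9 - 1*0*V = 9 - 0*V = 9 - 1*0 = 9 + 0 = 9)
(k(G(-6))*(-73))/34174 = (9*(-73))/34174 = -657*1/34174 = -657/34174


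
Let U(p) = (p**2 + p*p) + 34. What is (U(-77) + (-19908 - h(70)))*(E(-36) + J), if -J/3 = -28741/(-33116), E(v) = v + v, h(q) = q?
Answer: 9988534725/16558 ≈ 6.0325e+5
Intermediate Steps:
E(v) = 2*v
U(p) = 34 + 2*p**2 (U(p) = (p**2 + p**2) + 34 = 2*p**2 + 34 = 34 + 2*p**2)
J = -86223/33116 (J = -(-86223)/(-33116) = -(-86223)*(-1)/33116 = -3*28741/33116 = -86223/33116 ≈ -2.6037)
(U(-77) + (-19908 - h(70)))*(E(-36) + J) = ((34 + 2*(-77)**2) + (-19908 - 1*70))*(2*(-36) - 86223/33116) = ((34 + 2*5929) + (-19908 - 70))*(-72 - 86223/33116) = ((34 + 11858) - 19978)*(-2470575/33116) = (11892 - 19978)*(-2470575/33116) = -8086*(-2470575/33116) = 9988534725/16558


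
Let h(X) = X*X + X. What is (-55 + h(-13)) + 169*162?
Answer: 27479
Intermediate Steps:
h(X) = X + X² (h(X) = X² + X = X + X²)
(-55 + h(-13)) + 169*162 = (-55 - 13*(1 - 13)) + 169*162 = (-55 - 13*(-12)) + 27378 = (-55 + 156) + 27378 = 101 + 27378 = 27479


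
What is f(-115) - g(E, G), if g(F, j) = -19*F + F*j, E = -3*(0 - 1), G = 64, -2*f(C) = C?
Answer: -155/2 ≈ -77.500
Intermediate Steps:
f(C) = -C/2
E = 3 (E = -3*(-1) = 3)
f(-115) - g(E, G) = -½*(-115) - 3*(-19 + 64) = 115/2 - 3*45 = 115/2 - 1*135 = 115/2 - 135 = -155/2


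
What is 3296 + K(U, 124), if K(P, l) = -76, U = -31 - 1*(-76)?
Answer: 3220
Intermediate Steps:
U = 45 (U = -31 + 76 = 45)
3296 + K(U, 124) = 3296 - 76 = 3220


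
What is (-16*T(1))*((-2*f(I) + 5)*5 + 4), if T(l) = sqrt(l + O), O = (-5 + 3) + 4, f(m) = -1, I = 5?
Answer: -624*sqrt(3) ≈ -1080.8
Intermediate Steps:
O = 2 (O = -2 + 4 = 2)
T(l) = sqrt(2 + l) (T(l) = sqrt(l + 2) = sqrt(2 + l))
(-16*T(1))*((-2*f(I) + 5)*5 + 4) = (-16*sqrt(2 + 1))*((-2*(-1) + 5)*5 + 4) = (-16*sqrt(3))*((2 + 5)*5 + 4) = (-16*sqrt(3))*(7*5 + 4) = (-16*sqrt(3))*(35 + 4) = -16*sqrt(3)*39 = -624*sqrt(3)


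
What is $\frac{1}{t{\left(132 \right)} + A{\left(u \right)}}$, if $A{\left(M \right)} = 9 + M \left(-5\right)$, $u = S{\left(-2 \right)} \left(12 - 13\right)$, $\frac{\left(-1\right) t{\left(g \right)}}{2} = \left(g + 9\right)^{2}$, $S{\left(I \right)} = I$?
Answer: $- \frac{1}{39763} \approx -2.5149 \cdot 10^{-5}$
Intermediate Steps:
$t{\left(g \right)} = - 2 \left(9 + g\right)^{2}$ ($t{\left(g \right)} = - 2 \left(g + 9\right)^{2} = - 2 \left(9 + g\right)^{2}$)
$u = 2$ ($u = - 2 \left(12 - 13\right) = \left(-2\right) \left(-1\right) = 2$)
$A{\left(M \right)} = 9 - 5 M$
$\frac{1}{t{\left(132 \right)} + A{\left(u \right)}} = \frac{1}{- 2 \left(9 + 132\right)^{2} + \left(9 - 10\right)} = \frac{1}{- 2 \cdot 141^{2} + \left(9 - 10\right)} = \frac{1}{\left(-2\right) 19881 - 1} = \frac{1}{-39762 - 1} = \frac{1}{-39763} = - \frac{1}{39763}$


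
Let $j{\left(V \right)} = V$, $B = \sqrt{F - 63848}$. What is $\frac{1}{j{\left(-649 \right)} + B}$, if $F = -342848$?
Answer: $- \frac{649}{827897} - \frac{2 i \sqrt{101674}}{827897} \approx -0.00078391 - 0.0007703 i$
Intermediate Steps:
$B = 2 i \sqrt{101674}$ ($B = \sqrt{-342848 - 63848} = \sqrt{-406696} = 2 i \sqrt{101674} \approx 637.73 i$)
$\frac{1}{j{\left(-649 \right)} + B} = \frac{1}{-649 + 2 i \sqrt{101674}}$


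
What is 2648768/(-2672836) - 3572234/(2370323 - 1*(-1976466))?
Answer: -5265407810394/2904563530901 ≈ -1.8128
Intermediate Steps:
2648768/(-2672836) - 3572234/(2370323 - 1*(-1976466)) = 2648768*(-1/2672836) - 3572234/(2370323 + 1976466) = -662192/668209 - 3572234/4346789 = -5265407810394/2904563530901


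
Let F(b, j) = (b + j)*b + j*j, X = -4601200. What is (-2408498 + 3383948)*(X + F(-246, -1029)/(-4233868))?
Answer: -9501309668702532975/2116934 ≈ -4.4882e+12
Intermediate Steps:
F(b, j) = j**2 + b*(b + j) (F(b, j) = b*(b + j) + j**2 = j**2 + b*(b + j))
(-2408498 + 3383948)*(X + F(-246, -1029)/(-4233868)) = (-2408498 + 3383948)*(-4601200 + ((-246)**2 + (-1029)**2 - 246*(-1029))/(-4233868)) = 975450*(-4601200 + (60516 + 1058841 + 253134)*(-1/4233868)) = 975450*(-4601200 + 1372491*(-1/4233868)) = 975450*(-4601200 - 1372491/4233868) = 975450*(-19480874814091/4233868) = -9501309668702532975/2116934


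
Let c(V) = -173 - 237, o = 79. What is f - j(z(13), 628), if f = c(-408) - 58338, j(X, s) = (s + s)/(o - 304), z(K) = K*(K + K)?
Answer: -13217044/225 ≈ -58742.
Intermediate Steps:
c(V) = -410
z(K) = 2*K**2 (z(K) = K*(2*K) = 2*K**2)
j(X, s) = -2*s/225 (j(X, s) = (s + s)/(79 - 304) = (2*s)/(-225) = (2*s)*(-1/225) = -2*s/225)
f = -58748 (f = -410 - 58338 = -58748)
f - j(z(13), 628) = -58748 - (-2)*628/225 = -58748 - 1*(-1256/225) = -58748 + 1256/225 = -13217044/225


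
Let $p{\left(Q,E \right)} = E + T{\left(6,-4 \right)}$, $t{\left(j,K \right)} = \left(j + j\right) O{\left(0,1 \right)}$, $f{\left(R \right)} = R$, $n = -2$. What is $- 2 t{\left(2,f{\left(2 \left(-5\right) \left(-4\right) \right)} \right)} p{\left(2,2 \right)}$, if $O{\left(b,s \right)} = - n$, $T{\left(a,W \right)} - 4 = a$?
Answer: $-192$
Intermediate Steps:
$T{\left(a,W \right)} = 4 + a$
$O{\left(b,s \right)} = 2$ ($O{\left(b,s \right)} = \left(-1\right) \left(-2\right) = 2$)
$t{\left(j,K \right)} = 4 j$ ($t{\left(j,K \right)} = \left(j + j\right) 2 = 2 j 2 = 4 j$)
$p{\left(Q,E \right)} = 10 + E$ ($p{\left(Q,E \right)} = E + \left(4 + 6\right) = E + 10 = 10 + E$)
$- 2 t{\left(2,f{\left(2 \left(-5\right) \left(-4\right) \right)} \right)} p{\left(2,2 \right)} = - 2 \cdot 4 \cdot 2 \left(10 + 2\right) = \left(-2\right) 8 \cdot 12 = \left(-16\right) 12 = -192$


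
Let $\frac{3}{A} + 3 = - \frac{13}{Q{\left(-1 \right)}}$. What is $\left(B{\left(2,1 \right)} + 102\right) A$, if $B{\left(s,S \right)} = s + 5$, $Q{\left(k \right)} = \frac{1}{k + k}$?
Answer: $\frac{327}{23} \approx 14.217$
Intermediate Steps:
$Q{\left(k \right)} = \frac{1}{2 k}$
$A = \frac{3}{23}$ ($A = \frac{3}{-3 - \frac{13}{\frac{1}{2} \frac{1}{-1}}} = \frac{3}{-3 - \frac{13}{\frac{1}{2} \left(-1\right)}} = \frac{3}{-3 - \frac{13}{- \frac{1}{2}}} = \frac{3}{-3 - -26} = \frac{3}{-3 + 26} = \frac{3}{23} \approx 0.13043$)
$B{\left(s,S \right)} = 5 + s$
$\left(B{\left(2,1 \right)} + 102\right) A = \left(\left(5 + 2\right) + 102\right) \frac{3}{23} = \left(7 + 102\right) \frac{3}{23} = 109 \cdot \frac{3}{23} = \frac{327}{23}$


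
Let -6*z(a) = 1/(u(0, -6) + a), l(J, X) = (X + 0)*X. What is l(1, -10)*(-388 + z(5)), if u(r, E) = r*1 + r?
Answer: -116410/3 ≈ -38803.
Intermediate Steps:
l(J, X) = X² (l(J, X) = X*X = X²)
u(r, E) = 2*r (u(r, E) = r + r = 2*r)
z(a) = -1/(6*a) (z(a) = -1/(6*(2*0 + a)) = -1/(6*(0 + a)) = -1/(6*a))
l(1, -10)*(-388 + z(5)) = (-10)²*(-388 - ⅙/5) = 100*(-388 - ⅙*⅕) = 100*(-388 - 1/30) = 100*(-11641/30) = -116410/3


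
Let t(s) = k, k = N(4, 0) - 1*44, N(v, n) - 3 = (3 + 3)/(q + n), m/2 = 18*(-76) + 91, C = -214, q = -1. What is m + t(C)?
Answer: -2601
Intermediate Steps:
m = -2554 (m = 2*(18*(-76) + 91) = 2*(-1368 + 91) = 2*(-1277) = -2554)
N(v, n) = 3 + 6/(-1 + n) (N(v, n) = 3 + (3 + 3)/(-1 + n) = 3 + 6/(-1 + n))
k = -47 (k = 3*(1 + 0)/(-1 + 0) - 1*44 = 3*1/(-1) - 44 = 3*(-1)*1 - 44 = -3 - 44 = -47)
t(s) = -47
m + t(C) = -2554 - 47 = -2601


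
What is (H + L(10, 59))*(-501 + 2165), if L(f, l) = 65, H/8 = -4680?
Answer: -62192000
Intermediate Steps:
H = -37440 (H = 8*(-4680) = -37440)
(H + L(10, 59))*(-501 + 2165) = (-37440 + 65)*(-501 + 2165) = -37375*1664 = -62192000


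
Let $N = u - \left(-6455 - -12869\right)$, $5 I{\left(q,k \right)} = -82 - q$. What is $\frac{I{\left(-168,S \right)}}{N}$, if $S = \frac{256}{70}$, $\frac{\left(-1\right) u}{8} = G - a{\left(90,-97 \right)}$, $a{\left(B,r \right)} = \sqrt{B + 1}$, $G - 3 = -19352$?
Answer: $\frac{3190127}{27520031325} - \frac{172 \sqrt{91}}{27520031325} \approx 0.00011586$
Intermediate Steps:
$G = -19349$ ($G = 3 - 19352 = -19349$)
$a{\left(B,r \right)} = \sqrt{1 + B}$
$u = 154792 + 8 \sqrt{91}$ ($u = - 8 \left(-19349 - \sqrt{1 + 90}\right) = - 8 \left(-19349 - \sqrt{91}\right) = 154792 + 8 \sqrt{91} \approx 1.5487 \cdot 10^{5}$)
$S = \frac{128}{35}$ ($S = 256 \cdot \frac{1}{70} = \frac{128}{35} \approx 3.6571$)
$I{\left(q,k \right)} = - \frac{82}{5} - \frac{q}{5}$ ($I{\left(q,k \right)} = \frac{-82 - q}{5} = - \frac{82}{5} - \frac{q}{5}$)
$N = 148378 + 8 \sqrt{91}$ ($N = \left(154792 + 8 \sqrt{91}\right) - \left(-6455 - -12869\right) = \left(154792 + 8 \sqrt{91}\right) - \left(-6455 + 12869\right) = \left(154792 + 8 \sqrt{91}\right) - 6414 = 148378 + 8 \sqrt{91} \approx 1.4845 \cdot 10^{5}$)
$\frac{I{\left(-168,S \right)}}{N} = \frac{- \frac{82}{5} - - \frac{168}{5}}{148378 + 8 \sqrt{91}} = \frac{- \frac{82}{5} + \frac{168}{5}}{148378 + 8 \sqrt{91}} = \frac{86}{5 \left(148378 + 8 \sqrt{91}\right)}$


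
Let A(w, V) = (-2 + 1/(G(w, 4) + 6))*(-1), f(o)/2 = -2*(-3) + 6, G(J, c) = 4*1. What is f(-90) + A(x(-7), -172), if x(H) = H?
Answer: 259/10 ≈ 25.900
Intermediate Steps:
G(J, c) = 4
f(o) = 24 (f(o) = 2*(-2*(-3) + 6) = 2*(6 + 6) = 2*12 = 24)
A(w, V) = 19/10 (A(w, V) = (-2 + 1/(4 + 6))*(-1) = (-2 + 1/10)*(-1) = (-2 + ⅒)*(-1) = -19/10*(-1) = 19/10)
f(-90) + A(x(-7), -172) = 24 + 19/10 = 259/10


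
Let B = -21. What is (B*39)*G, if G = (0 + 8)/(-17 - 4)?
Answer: 312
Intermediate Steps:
G = -8/21 (G = 8/(-21) = 8*(-1/21) = -8/21 ≈ -0.38095)
(B*39)*G = -21*39*(-8/21) = -819*(-8/21) = 312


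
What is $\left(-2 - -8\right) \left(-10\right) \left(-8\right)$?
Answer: $480$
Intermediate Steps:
$\left(-2 - -8\right) \left(-10\right) \left(-8\right) = \left(-2 + 8\right) \left(-10\right) \left(-8\right) = 6 \left(-10\right) \left(-8\right) = \left(-60\right) \left(-8\right) = 480$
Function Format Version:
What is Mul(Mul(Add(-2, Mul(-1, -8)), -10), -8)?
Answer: 480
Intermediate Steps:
Mul(Mul(Add(-2, Mul(-1, -8)), -10), -8) = Mul(Mul(Add(-2, 8), -10), -8) = Mul(Mul(6, -10), -8) = Mul(-60, -8) = 480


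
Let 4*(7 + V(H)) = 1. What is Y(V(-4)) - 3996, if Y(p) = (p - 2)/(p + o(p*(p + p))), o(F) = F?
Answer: -539474/135 ≈ -3996.1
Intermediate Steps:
V(H) = -27/4 (V(H) = -7 + (1/4)*1 = -7 + 1/4 = -27/4)
Y(p) = (-2 + p)/(p + 2*p**2) (Y(p) = (p - 2)/(p + p*(p + p)) = (-2 + p)/(p + p*(2*p)) = (-2 + p)/(p + 2*p**2))
Y(V(-4)) - 3996 = (-2 - 27/4)/((-27/4)*(1 + 2*(-27/4))) - 3996 = -4/27*(-35/4)/(1 - 27/2) - 3996 = -4/27*(-35/4)/(-25/2) - 3996 = -4/27*(-2/25)*(-35/4) - 3996 = -14/135 - 3996 = -539474/135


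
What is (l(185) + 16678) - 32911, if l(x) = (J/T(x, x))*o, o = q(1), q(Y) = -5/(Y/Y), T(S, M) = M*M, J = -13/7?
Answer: -777804182/47915 ≈ -16233.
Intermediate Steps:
J = -13/7 (J = -13*⅐ = -13/7 ≈ -1.8571)
T(S, M) = M²
q(Y) = -5 (q(Y) = -5/1 = -5*1 = -5)
o = -5
l(x) = 65/(7*x²) (l(x) = -13/(7*x²)*(-5) = 65/(7*x²))
(l(185) + 16678) - 32911 = ((65/7)/185² + 16678) - 32911 = ((65/7)*(1/34225) + 16678) - 32911 = (13/47915 + 16678) - 32911 = 799126383/47915 - 32911 = -777804182/47915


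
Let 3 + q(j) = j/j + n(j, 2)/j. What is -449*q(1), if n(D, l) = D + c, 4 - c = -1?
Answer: -1796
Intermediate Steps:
c = 5 (c = 4 - 1*(-1) = 4 + 1 = 5)
n(D, l) = 5 + D (n(D, l) = D + 5 = 5 + D)
q(j) = -2 + (5 + j)/j (q(j) = -3 + (j/j + (5 + j)/j) = -3 + (1 + (5 + j)/j) = -2 + (5 + j)/j)
-449*q(1) = -449*(5 - 1*1)/1 = -449*(5 - 1) = -449*4 = -1796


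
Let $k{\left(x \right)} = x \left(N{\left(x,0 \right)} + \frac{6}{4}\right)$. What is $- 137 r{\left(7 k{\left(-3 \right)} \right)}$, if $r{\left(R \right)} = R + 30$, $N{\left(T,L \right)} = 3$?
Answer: $\frac{17673}{2} \approx 8836.5$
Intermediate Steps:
$k{\left(x \right)} = \frac{9 x}{2}$ ($k{\left(x \right)} = x \left(3 + \frac{6}{4}\right) = x \left(3 + 6 \cdot \frac{1}{4}\right) = x \left(3 + \frac{3}{2}\right) = x \frac{9}{2} = \frac{9 x}{2}$)
$r{\left(R \right)} = 30 + R$
$- 137 r{\left(7 k{\left(-3 \right)} \right)} = - 137 \left(30 + 7 \cdot \frac{9}{2} \left(-3\right)\right) = - 137 \left(30 + 7 \left(- \frac{27}{2}\right)\right) = - 137 \left(30 - \frac{189}{2}\right) = \left(-137\right) \left(- \frac{129}{2}\right) = \frac{17673}{2}$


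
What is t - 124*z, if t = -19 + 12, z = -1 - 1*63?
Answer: 7929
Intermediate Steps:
z = -64 (z = -1 - 63 = -64)
t = -7
t - 124*z = -7 - 124*(-64) = -7 + 7936 = 7929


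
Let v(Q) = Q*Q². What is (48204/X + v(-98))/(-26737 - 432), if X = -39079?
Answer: 36780890372/1061737351 ≈ 34.642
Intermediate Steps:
v(Q) = Q³
(48204/X + v(-98))/(-26737 - 432) = (48204/(-39079) + (-98)³)/(-26737 - 432) = (48204*(-1/39079) - 941192)/(-27169) = (-48204/39079 - 941192)*(-1/27169) = -36780890372/39079*(-1/27169) = 36780890372/1061737351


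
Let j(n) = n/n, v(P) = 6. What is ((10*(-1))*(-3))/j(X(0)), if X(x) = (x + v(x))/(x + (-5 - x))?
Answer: 30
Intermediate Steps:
X(x) = -6/5 - x/5 (X(x) = (x + 6)/(x + (-5 - x)) = (6 + x)/(-5) = (6 + x)*(-⅕) = -6/5 - x/5)
j(n) = 1
((10*(-1))*(-3))/j(X(0)) = ((10*(-1))*(-3))/1 = -10*(-3)*1 = 30*1 = 30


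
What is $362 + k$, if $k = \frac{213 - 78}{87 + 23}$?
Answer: $\frac{7991}{22} \approx 363.23$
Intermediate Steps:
$k = \frac{27}{22}$ ($k = \frac{135}{110} = 135 \cdot \frac{1}{110} = \frac{27}{22} \approx 1.2273$)
$362 + k = 362 + \frac{27}{22} = \frac{7991}{22}$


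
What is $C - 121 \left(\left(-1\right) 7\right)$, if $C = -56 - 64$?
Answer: $727$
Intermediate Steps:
$C = -120$
$C - 121 \left(\left(-1\right) 7\right) = -120 - 121 \left(\left(-1\right) 7\right) = -120 - -847 = -120 + 847 = 727$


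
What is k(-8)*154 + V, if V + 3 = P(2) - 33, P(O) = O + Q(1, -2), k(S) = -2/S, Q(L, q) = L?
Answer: 11/2 ≈ 5.5000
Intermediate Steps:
P(O) = 1 + O (P(O) = O + 1 = 1 + O)
V = -33 (V = -3 + ((1 + 2) - 33) = -3 + (3 - 33) = -3 - 30 = -33)
k(-8)*154 + V = -2/(-8)*154 - 33 = -2*(-1/8)*154 - 33 = (1/4)*154 - 33 = 77/2 - 33 = 11/2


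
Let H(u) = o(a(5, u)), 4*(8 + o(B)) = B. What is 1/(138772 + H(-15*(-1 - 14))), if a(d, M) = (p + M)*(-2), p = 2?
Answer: 2/277301 ≈ 7.2124e-6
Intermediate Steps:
a(d, M) = -4 - 2*M (a(d, M) = (2 + M)*(-2) = -4 - 2*M)
o(B) = -8 + B/4
H(u) = -9 - u/2 (H(u) = -8 + (-4 - 2*u)/4 = -8 + (-1 - u/2) = -9 - u/2)
1/(138772 + H(-15*(-1 - 14))) = 1/(138772 + (-9 - (-15)*(-1 - 14)/2)) = 1/(138772 + (-9 - (-15)*(-15)/2)) = 1/(138772 + (-9 - ½*225)) = 1/(138772 + (-9 - 225/2)) = 1/(138772 - 243/2) = 1/(277301/2) = 2/277301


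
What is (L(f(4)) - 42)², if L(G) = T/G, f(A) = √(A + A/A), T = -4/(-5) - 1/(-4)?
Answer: 3528441/2000 - 441*√5/25 ≈ 1724.8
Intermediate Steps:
T = 21/20 (T = -4*(-⅕) - 1*(-¼) = ⅘ + ¼ = 21/20 ≈ 1.0500)
f(A) = √(1 + A) (f(A) = √(A + 1) = √(1 + A))
L(G) = 21/(20*G)
(L(f(4)) - 42)² = (21/(20*(√(1 + 4))) - 42)² = (21/(20*(√5)) - 42)² = (21*(√5/5)/20 - 42)² = (21*√5/100 - 42)² = (-42 + 21*√5/100)²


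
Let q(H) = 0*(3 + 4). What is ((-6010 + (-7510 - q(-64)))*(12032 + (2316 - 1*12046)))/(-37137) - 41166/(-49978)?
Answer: 778498037431/928016493 ≈ 838.88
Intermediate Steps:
q(H) = 0 (q(H) = 0*7 = 0)
((-6010 + (-7510 - q(-64)))*(12032 + (2316 - 1*12046)))/(-37137) - 41166/(-49978) = ((-6010 + (-7510 - 1*0))*(12032 + (2316 - 1*12046)))/(-37137) - 41166/(-49978) = ((-6010 + (-7510 + 0))*(12032 + (2316 - 12046)))*(-1/37137) - 41166*(-1/49978) = ((-6010 - 7510)*(12032 - 9730))*(-1/37137) + 20583/24989 = -13520*2302*(-1/37137) + 20583/24989 = -31123040*(-1/37137) + 20583/24989 = 31123040/37137 + 20583/24989 = 778498037431/928016493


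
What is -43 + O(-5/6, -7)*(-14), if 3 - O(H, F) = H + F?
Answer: -584/3 ≈ -194.67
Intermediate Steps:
O(H, F) = 3 - F - H (O(H, F) = 3 - (H + F) = 3 - (F + H) = 3 + (-F - H) = 3 - F - H)
-43 + O(-5/6, -7)*(-14) = -43 + (3 - 1*(-7) - (-5)/6)*(-14) = -43 + (3 + 7 - (-5)/6)*(-14) = -43 + (3 + 7 - 1*(-⅚))*(-14) = -43 + (3 + 7 + ⅚)*(-14) = -43 + (65/6)*(-14) = -43 - 455/3 = -584/3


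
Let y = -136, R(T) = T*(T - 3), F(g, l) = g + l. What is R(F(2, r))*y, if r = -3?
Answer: -544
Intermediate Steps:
R(T) = T*(-3 + T)
R(F(2, r))*y = ((2 - 3)*(-3 + (2 - 3)))*(-136) = -(-3 - 1)*(-136) = -1*(-4)*(-136) = 4*(-136) = -544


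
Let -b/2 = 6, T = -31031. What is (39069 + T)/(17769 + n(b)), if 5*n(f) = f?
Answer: 40190/88833 ≈ 0.45242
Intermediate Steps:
b = -12 (b = -2*6 = -12)
n(f) = f/5
(39069 + T)/(17769 + n(b)) = (39069 - 31031)/(17769 + (1/5)*(-12)) = 8038/(17769 - 12/5) = 8038/(88833/5) = 8038*(5/88833) = 40190/88833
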